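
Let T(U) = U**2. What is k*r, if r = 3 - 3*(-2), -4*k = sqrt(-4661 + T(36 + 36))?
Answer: -9*sqrt(523)/4 ≈ -51.456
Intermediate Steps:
k = -sqrt(523)/4 (k = -sqrt(-4661 + (36 + 36)**2)/4 = -sqrt(-4661 + 72**2)/4 = -sqrt(-4661 + 5184)/4 = -sqrt(523)/4 ≈ -5.7173)
r = 9 (r = 3 + 6 = 9)
k*r = -sqrt(523)/4*9 = -9*sqrt(523)/4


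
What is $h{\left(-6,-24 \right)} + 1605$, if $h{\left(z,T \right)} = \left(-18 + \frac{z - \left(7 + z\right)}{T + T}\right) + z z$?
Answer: $\frac{77911}{48} \approx 1623.1$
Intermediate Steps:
$h{\left(z,T \right)} = -18 + z^{2} - \frac{7}{2 T}$ ($h{\left(z,T \right)} = \left(-18 - \frac{7}{2 T}\right) + z^{2} = -18 + z^{2} - \frac{7}{2 T}$)
$h{\left(-6,-24 \right)} + 1605 = \left(-18 + \left(-6\right)^{2} - \frac{7}{2 \left(-24\right)}\right) + 1605 = \left(-18 + 36 - - \frac{7}{48}\right) + 1605 = \left(-18 + 36 + \frac{7}{48}\right) + 1605 = \frac{871}{48} + 1605 = \frac{77911}{48}$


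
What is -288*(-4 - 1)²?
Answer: -7200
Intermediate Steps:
-288*(-4 - 1)² = -288*(-5)² = -288*25 = -7200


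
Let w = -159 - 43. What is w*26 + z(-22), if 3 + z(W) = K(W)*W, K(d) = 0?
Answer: -5255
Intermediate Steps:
w = -202
z(W) = -3 (z(W) = -3 + 0*W = -3 + 0 = -3)
w*26 + z(-22) = -202*26 - 3 = -5252 - 3 = -5255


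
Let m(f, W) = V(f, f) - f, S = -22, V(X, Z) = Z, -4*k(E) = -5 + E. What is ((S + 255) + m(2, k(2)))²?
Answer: 54289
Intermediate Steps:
k(E) = 5/4 - E/4 (k(E) = -(-5 + E)/4 = 5/4 - E/4)
m(f, W) = 0 (m(f, W) = f - f = 0)
((S + 255) + m(2, k(2)))² = ((-22 + 255) + 0)² = (233 + 0)² = 233² = 54289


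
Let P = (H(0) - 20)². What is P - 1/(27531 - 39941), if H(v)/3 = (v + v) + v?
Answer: 4964001/12410 ≈ 400.00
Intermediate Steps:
H(v) = 9*v (H(v) = 3*((v + v) + v) = 3*(2*v + v) = 3*(3*v) = 9*v)
P = 400 (P = (9*0 - 20)² = (0 - 20)² = (-20)² = 400)
P - 1/(27531 - 39941) = 400 - 1/(27531 - 39941) = 400 - 1/(-12410) = 400 - 1*(-1/12410) = 400 + 1/12410 = 4964001/12410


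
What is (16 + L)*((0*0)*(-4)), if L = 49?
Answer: 0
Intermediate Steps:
(16 + L)*((0*0)*(-4)) = (16 + 49)*((0*0)*(-4)) = 65*(0*(-4)) = 65*0 = 0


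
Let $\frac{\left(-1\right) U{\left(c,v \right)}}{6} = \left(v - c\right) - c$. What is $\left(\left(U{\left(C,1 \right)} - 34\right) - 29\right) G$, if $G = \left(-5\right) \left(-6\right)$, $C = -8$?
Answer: $-4950$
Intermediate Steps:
$U{\left(c,v \right)} = - 6 v + 12 c$ ($U{\left(c,v \right)} = - 6 \left(\left(v - c\right) - c\right) = - 6 \left(v - 2 c\right) = - 6 v + 12 c$)
$G = 30$
$\left(\left(U{\left(C,1 \right)} - 34\right) - 29\right) G = \left(\left(\left(\left(-6\right) 1 + 12 \left(-8\right)\right) - 34\right) - 29\right) 30 = \left(\left(\left(-6 - 96\right) - 34\right) - 29\right) 30 = \left(\left(-102 - 34\right) - 29\right) 30 = \left(-136 - 29\right) 30 = \left(-165\right) 30 = -4950$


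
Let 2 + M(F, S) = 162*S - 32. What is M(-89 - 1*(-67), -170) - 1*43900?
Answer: -71474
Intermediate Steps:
M(F, S) = -34 + 162*S (M(F, S) = -2 + (162*S - 32) = -2 + (-32 + 162*S) = -34 + 162*S)
M(-89 - 1*(-67), -170) - 1*43900 = (-34 + 162*(-170)) - 1*43900 = (-34 - 27540) - 43900 = -27574 - 43900 = -71474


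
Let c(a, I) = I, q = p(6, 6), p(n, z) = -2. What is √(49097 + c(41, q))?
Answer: 3*√5455 ≈ 221.57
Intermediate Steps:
q = -2
√(49097 + c(41, q)) = √(49097 - 2) = √49095 = 3*√5455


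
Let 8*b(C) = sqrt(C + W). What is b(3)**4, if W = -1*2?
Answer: 1/4096 ≈ 0.00024414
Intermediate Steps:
W = -2
b(C) = sqrt(-2 + C)/8 (b(C) = sqrt(C - 2)/8 = sqrt(-2 + C)/8)
b(3)**4 = (sqrt(-2 + 3)/8)**4 = (sqrt(1)/8)**4 = ((1/8)*1)**4 = (1/8)**4 = 1/4096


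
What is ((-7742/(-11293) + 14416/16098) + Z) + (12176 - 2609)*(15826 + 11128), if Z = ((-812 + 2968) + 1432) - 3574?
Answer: 23439604514928026/90897357 ≈ 2.5787e+8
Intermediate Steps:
Z = 14 (Z = (2156 + 1432) - 3574 = 3588 - 3574 = 14)
((-7742/(-11293) + 14416/16098) + Z) + (12176 - 2609)*(15826 + 11128) = ((-7742/(-11293) + 14416/16098) + 14) + (12176 - 2609)*(15826 + 11128) = ((-7742*(-1/11293) + 14416*(1/16098)) + 14) + 9567*26954 = ((7742/11293 + 7208/8049) + 14) + 257868918 = (143715302/90897357 + 14) + 257868918 = 1416278300/90897357 + 257868918 = 23439604514928026/90897357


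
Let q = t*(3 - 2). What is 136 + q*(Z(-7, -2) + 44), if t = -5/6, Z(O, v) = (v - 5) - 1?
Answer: 106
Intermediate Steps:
Z(O, v) = -6 + v (Z(O, v) = (-5 + v) - 1 = -6 + v)
t = -5/6 (t = -5*1/6 = -5/6 ≈ -0.83333)
q = -5/6 (q = -5*(3 - 2)/6 = -5/6*1 = -5/6 ≈ -0.83333)
136 + q*(Z(-7, -2) + 44) = 136 - 5*((-6 - 2) + 44)/6 = 136 - 5*(-8 + 44)/6 = 136 - 5/6*36 = 136 - 30 = 106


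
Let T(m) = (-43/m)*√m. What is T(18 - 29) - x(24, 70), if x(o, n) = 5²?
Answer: -25 + 43*I*√11/11 ≈ -25.0 + 12.965*I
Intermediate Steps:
x(o, n) = 25
T(m) = -43/√m
T(18 - 29) - x(24, 70) = -43/√(18 - 29) - 1*25 = -(-43)*I*√11/11 - 25 = 43*I*√11/11 - 25 = -25 + 43*I*√11/11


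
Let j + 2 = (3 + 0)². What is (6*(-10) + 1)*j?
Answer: -413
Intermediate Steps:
j = 7 (j = -2 + (3 + 0)² = -2 + 3² = -2 + 9 = 7)
(6*(-10) + 1)*j = (6*(-10) + 1)*7 = (-60 + 1)*7 = -59*7 = -413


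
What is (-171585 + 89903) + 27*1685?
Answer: -36187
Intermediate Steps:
(-171585 + 89903) + 27*1685 = -81682 + 45495 = -36187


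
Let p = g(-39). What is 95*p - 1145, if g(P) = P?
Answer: -4850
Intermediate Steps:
p = -39
95*p - 1145 = 95*(-39) - 1145 = -3705 - 1145 = -4850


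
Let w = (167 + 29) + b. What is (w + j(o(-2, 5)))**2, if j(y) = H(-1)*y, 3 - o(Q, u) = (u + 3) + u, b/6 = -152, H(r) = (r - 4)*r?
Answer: 586756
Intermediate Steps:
H(r) = r*(-4 + r) (H(r) = (-4 + r)*r = r*(-4 + r))
b = -912 (b = 6*(-152) = -912)
o(Q, u) = -2*u (o(Q, u) = 3 - ((u + 3) + u) = 3 - ((3 + u) + u) = 3 - (3 + 2*u) = 3 + (-3 - 2*u) = -2*u)
w = -716 (w = (167 + 29) - 912 = 196 - 912 = -716)
j(y) = 5*y (j(y) = (-(-4 - 1))*y = (-1*(-5))*y = 5*y)
(w + j(o(-2, 5)))**2 = (-716 + 5*(-2*5))**2 = (-716 + 5*(-10))**2 = (-716 - 50)**2 = (-766)**2 = 586756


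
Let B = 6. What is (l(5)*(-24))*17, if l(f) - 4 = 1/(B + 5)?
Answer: -18360/11 ≈ -1669.1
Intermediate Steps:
l(f) = 45/11 (l(f) = 4 + 1/(6 + 5) = 4 + 1/11 = 45/11)
(l(5)*(-24))*17 = ((45/11)*(-24))*17 = -1080/11*17 = -18360/11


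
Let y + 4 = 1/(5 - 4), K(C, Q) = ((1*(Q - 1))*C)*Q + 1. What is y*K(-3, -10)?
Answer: 987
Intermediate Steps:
K(C, Q) = 1 + C*Q*(-1 + Q) (K(C, Q) = ((1*(-1 + Q))*C)*Q + 1 = ((-1 + Q)*C)*Q + 1 = (C*(-1 + Q))*Q + 1 = C*Q*(-1 + Q) + 1 = 1 + C*Q*(-1 + Q))
y = -3 (y = -4 + 1/(5 - 4) = -4 + 1/1 = -4 + 1 = -3)
y*K(-3, -10) = -3*(1 - 3*(-10)² - 1*(-3)*(-10)) = -3*(1 - 3*100 - 30) = -3*(1 - 300 - 30) = -3*(-329) = 987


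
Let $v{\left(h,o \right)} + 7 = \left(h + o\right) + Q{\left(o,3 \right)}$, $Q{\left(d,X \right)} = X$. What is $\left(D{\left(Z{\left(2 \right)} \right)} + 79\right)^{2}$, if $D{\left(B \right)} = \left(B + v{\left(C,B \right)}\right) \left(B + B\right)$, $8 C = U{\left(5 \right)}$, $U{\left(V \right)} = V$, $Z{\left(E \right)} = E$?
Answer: $\frac{26569}{4} \approx 6642.3$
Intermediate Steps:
$C = \frac{5}{8}$ ($C = \frac{1}{8} \cdot 5 = \frac{5}{8} \approx 0.625$)
$v{\left(h,o \right)} = -4 + h + o$ ($v{\left(h,o \right)} = -7 + \left(\left(h + o\right) + 3\right) = -7 + \left(3 + h + o\right) = -4 + h + o$)
$D{\left(B \right)} = 2 B \left(- \frac{27}{8} + 2 B\right)$ ($D{\left(B \right)} = \left(B + \left(-4 + \frac{5}{8} + B\right)\right) \left(B + B\right) = \left(B + \left(- \frac{27}{8} + B\right)\right) 2 B = \left(- \frac{27}{8} + 2 B\right) 2 B = 2 B \left(- \frac{27}{8} + 2 B\right)$)
$\left(D{\left(Z{\left(2 \right)} \right)} + 79\right)^{2} = \left(\frac{1}{4} \cdot 2 \left(-27 + 16 \cdot 2\right) + 79\right)^{2} = \left(\frac{1}{4} \cdot 2 \left(-27 + 32\right) + 79\right)^{2} = \left(\frac{1}{4} \cdot 2 \cdot 5 + 79\right)^{2} = \left(\frac{5}{2} + 79\right)^{2} = \left(\frac{163}{2}\right)^{2} = \frac{26569}{4}$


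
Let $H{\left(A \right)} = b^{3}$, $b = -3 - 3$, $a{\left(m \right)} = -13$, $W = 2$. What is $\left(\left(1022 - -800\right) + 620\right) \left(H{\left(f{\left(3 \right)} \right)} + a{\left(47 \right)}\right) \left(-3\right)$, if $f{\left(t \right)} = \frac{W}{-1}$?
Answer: $1677654$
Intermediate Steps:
$f{\left(t \right)} = -2$ ($f{\left(t \right)} = \frac{2}{-1} = 2 \left(-1\right) = -2$)
$b = -6$
$H{\left(A \right)} = -216$ ($H{\left(A \right)} = \left(-6\right)^{3} = -216$)
$\left(\left(1022 - -800\right) + 620\right) \left(H{\left(f{\left(3 \right)} \right)} + a{\left(47 \right)}\right) \left(-3\right) = \left(\left(1022 - -800\right) + 620\right) \left(-216 - 13\right) \left(-3\right) = \left(\left(1022 + 800\right) + 620\right) \left(-229\right) \left(-3\right) = \left(1822 + 620\right) \left(-229\right) \left(-3\right) = 2442 \left(-229\right) \left(-3\right) = \left(-559218\right) \left(-3\right) = 1677654$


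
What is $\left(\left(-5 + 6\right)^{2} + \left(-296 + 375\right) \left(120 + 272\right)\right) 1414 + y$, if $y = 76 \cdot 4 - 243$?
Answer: $43790227$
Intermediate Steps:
$y = 61$ ($y = 304 - 243 = 61$)
$\left(\left(-5 + 6\right)^{2} + \left(-296 + 375\right) \left(120 + 272\right)\right) 1414 + y = \left(\left(-5 + 6\right)^{2} + \left(-296 + 375\right) \left(120 + 272\right)\right) 1414 + 61 = \left(1^{2} + 79 \cdot 392\right) 1414 + 61 = \left(1 + 30968\right) 1414 + 61 = 30969 \cdot 1414 + 61 = 43790166 + 61 = 43790227$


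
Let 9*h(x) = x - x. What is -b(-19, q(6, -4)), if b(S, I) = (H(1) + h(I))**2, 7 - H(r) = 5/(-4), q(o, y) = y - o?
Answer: -1089/16 ≈ -68.063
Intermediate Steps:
H(r) = 33/4 (H(r) = 7 - 5/(-4) = 7 - 5*(-1)/4 = 7 - 1*(-5/4) = 7 + 5/4 = 33/4)
h(x) = 0 (h(x) = (x - x)/9 = (1/9)*0 = 0)
b(S, I) = 1089/16 (b(S, I) = (33/4 + 0)**2 = (33/4)**2 = 1089/16)
-b(-19, q(6, -4)) = -1*1089/16 = -1089/16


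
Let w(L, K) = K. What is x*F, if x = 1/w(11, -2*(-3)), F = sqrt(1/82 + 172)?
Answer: sqrt(1156610)/492 ≈ 2.1859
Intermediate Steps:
F = sqrt(1156610)/82 (F = sqrt(1/82 + 172) = sqrt(14105/82) = sqrt(1156610)/82 ≈ 13.115)
x = 1/6 (x = 1/(-2*(-3)) = 1/6 ≈ 0.16667)
x*F = (sqrt(1156610)/82)/6 = sqrt(1156610)/492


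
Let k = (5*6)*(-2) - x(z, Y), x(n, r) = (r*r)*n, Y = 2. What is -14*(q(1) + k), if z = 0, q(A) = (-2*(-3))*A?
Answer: 756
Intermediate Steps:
q(A) = 6*A
x(n, r) = n*r² (x(n, r) = r²*n = n*r²)
k = -60 (k = (5*6)*(-2) - 0*2² = 30*(-2) - 0*4 = -60 - 1*0 = -60 + 0 = -60)
-14*(q(1) + k) = -14*(6*1 - 60) = -14*(6 - 60) = -14*(-54) = 756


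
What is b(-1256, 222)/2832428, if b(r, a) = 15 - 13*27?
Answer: -84/708107 ≈ -0.00011863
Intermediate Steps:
b(r, a) = -336 (b(r, a) = 15 - 351 = -336)
b(-1256, 222)/2832428 = -336/2832428 = -336*1/2832428 = -84/708107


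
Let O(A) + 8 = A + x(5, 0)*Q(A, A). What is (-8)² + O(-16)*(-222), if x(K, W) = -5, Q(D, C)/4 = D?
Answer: -65648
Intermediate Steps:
Q(D, C) = 4*D
O(A) = -8 - 19*A (O(A) = -8 + (A - 20*A) = -8 - 19*A)
(-8)² + O(-16)*(-222) = (-8)² + (-8 - 19*(-16))*(-222) = 64 + (-8 + 304)*(-222) = 64 + 296*(-222) = 64 - 65712 = -65648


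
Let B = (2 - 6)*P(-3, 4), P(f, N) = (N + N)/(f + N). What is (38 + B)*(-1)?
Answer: -6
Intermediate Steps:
P(f, N) = 2*N/(N + f) (P(f, N) = (2*N)/(N + f) = 2*N/(N + f))
B = -32 (B = (2 - 6)*(2*4/(4 - 3)) = -8*4/1 = -8*4 = -4*8 = -32)
(38 + B)*(-1) = (38 - 32)*(-1) = 6*(-1) = -6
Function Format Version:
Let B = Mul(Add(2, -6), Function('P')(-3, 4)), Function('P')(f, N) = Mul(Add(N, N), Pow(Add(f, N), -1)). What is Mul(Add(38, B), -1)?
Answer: -6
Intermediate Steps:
Function('P')(f, N) = Mul(2, N, Pow(Add(N, f), -1)) (Function('P')(f, N) = Mul(Mul(2, N), Pow(Add(N, f), -1)) = Mul(2, N, Pow(Add(N, f), -1)))
B = -32 (B = Mul(Add(2, -6), Mul(2, 4, Pow(Add(4, -3), -1))) = Mul(-4, Mul(2, 4, Pow(1, -1))) = Mul(-4, Mul(2, 4, 1)) = Mul(-4, 8) = -32)
Mul(Add(38, B), -1) = Mul(Add(38, -32), -1) = Mul(6, -1) = -6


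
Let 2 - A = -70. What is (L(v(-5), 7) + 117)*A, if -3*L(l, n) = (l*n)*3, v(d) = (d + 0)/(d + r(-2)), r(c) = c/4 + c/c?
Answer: 7864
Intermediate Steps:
A = 72 (A = 2 - 1*(-70) = 2 + 70 = 72)
r(c) = 1 + c/4 (r(c) = c*(¼) + 1 = c/4 + 1 = 1 + c/4)
v(d) = d/(½ + d) (v(d) = (d + 0)/(d + (1 + (¼)*(-2))) = d/(d + (1 - ½)) = d/(d + ½) = d/(½ + d))
L(l, n) = -l*n (L(l, n) = -l*n*3/3 = -l*n)
(L(v(-5), 7) + 117)*A = (-1*2*(-5)/(1 + 2*(-5))*7 + 117)*72 = (-1*2*(-5)/(1 - 10)*7 + 117)*72 = (-1*2*(-5)/(-9)*7 + 117)*72 = (-1*2*(-5)*(-⅑)*7 + 117)*72 = (-1*10/9*7 + 117)*72 = (-70/9 + 117)*72 = (983/9)*72 = 7864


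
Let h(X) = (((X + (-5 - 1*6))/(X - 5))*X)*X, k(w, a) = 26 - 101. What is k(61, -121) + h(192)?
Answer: 6658359/187 ≈ 35606.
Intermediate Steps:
k(w, a) = -75
h(X) = X²*(-11 + X)/(-5 + X) (h(X) = (((X + (-5 - 6))/(-5 + X))*X)*X = (((X - 11)/(-5 + X))*X)*X = (((-11 + X)/(-5 + X))*X)*X = (X*(-11 + X)/(-5 + X))*X = X²*(-11 + X)/(-5 + X))
k(61, -121) + h(192) = -75 + 192²*(-11 + 192)/(-5 + 192) = -75 + 36864*181/187 = -75 + 36864*(1/187)*181 = -75 + 6672384/187 = 6658359/187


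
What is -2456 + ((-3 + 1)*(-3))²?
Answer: -2420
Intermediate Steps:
-2456 + ((-3 + 1)*(-3))² = -2456 + (-2*(-3))² = -2456 + 6² = -2456 + 36 = -2420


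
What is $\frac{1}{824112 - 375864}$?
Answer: $\frac{1}{448248} \approx 2.2309 \cdot 10^{-6}$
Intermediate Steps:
$\frac{1}{824112 - 375864} = \frac{1}{448248}$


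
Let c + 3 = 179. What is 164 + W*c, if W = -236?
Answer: -41372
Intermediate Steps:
c = 176 (c = -3 + 179 = 176)
164 + W*c = 164 - 236*176 = 164 - 41536 = -41372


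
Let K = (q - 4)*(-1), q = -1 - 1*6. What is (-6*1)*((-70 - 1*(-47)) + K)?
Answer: 72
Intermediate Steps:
q = -7 (q = -1 - 6 = -7)
K = 11 (K = (-7 - 4)*(-1) = -11*(-1) = 11)
(-6*1)*((-70 - 1*(-47)) + K) = (-6*1)*((-70 - 1*(-47)) + 11) = -6*((-70 + 47) + 11) = -6*(-23 + 11) = -6*(-12) = 72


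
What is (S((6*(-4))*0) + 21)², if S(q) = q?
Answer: 441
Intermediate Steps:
(S((6*(-4))*0) + 21)² = ((6*(-4))*0 + 21)² = (-24*0 + 21)² = (0 + 21)² = 21² = 441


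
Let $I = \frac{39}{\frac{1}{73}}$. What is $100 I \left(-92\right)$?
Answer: $-26192400$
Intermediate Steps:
$I = 2847$ ($I = 39 \frac{1}{\frac{1}{73}} = 39 \cdot 73 = 2847$)
$100 I \left(-92\right) = 100 \cdot 2847 \left(-92\right) = 284700 \left(-92\right) = -26192400$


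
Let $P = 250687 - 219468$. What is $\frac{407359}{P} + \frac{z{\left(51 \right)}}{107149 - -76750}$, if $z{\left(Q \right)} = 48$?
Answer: $\frac{74914411253}{5741142881} \approx 13.049$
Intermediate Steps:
$P = 31219$
$\frac{407359}{P} + \frac{z{\left(51 \right)}}{107149 - -76750} = \frac{407359}{31219} + \frac{48}{107149 - -76750} = 407359 \cdot \frac{1}{31219} + \frac{48}{107149 + 76750} = \frac{407359}{31219} + \frac{48}{183899} = \frac{74914411253}{5741142881}$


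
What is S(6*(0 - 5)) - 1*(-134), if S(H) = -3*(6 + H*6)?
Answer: 656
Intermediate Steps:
S(H) = -18 - 18*H (S(H) = -3*(6 + 6*H) = -18 - 18*H)
S(6*(0 - 5)) - 1*(-134) = (-18 - 108*(0 - 5)) - 1*(-134) = (-18 - 108*(-5)) + 134 = (-18 - 18*(-30)) + 134 = (-18 + 540) + 134 = 522 + 134 = 656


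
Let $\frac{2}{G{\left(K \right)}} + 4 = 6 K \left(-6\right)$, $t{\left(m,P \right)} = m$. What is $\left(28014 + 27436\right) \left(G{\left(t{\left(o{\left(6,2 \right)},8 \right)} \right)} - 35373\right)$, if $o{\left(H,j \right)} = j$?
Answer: $- \frac{37267251875}{19} \approx -1.9614 \cdot 10^{9}$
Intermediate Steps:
$G{\left(K \right)} = \frac{2}{-4 - 36 K}$ ($G{\left(K \right)} = \frac{2}{-4 + 6 K \left(-6\right)} = \frac{2}{-4 - 36 K}$)
$\left(28014 + 27436\right) \left(G{\left(t{\left(o{\left(6,2 \right)},8 \right)} \right)} - 35373\right) = \left(28014 + 27436\right) \left(- \frac{1}{2 + 18 \cdot 2} - 35373\right) = 55450 \left(- \frac{1}{2 + 36} - 35373\right) = 55450 \left(- \frac{1}{38} - 35373\right) = 55450 \left(- \frac{1344175}{38}\right) = - \frac{37267251875}{19}$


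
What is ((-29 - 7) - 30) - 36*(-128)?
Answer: 4542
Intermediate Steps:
((-29 - 7) - 30) - 36*(-128) = (-36 - 30) + 4608 = -66 + 4608 = 4542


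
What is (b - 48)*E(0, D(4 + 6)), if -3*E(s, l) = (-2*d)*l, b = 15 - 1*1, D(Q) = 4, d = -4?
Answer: 1088/3 ≈ 362.67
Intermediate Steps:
b = 14 (b = 15 - 1 = 14)
E(s, l) = -8*l/3 (E(s, l) = -(-2*(-4))*l/3 = -8*l/3)
(b - 48)*E(0, D(4 + 6)) = (14 - 48)*(-8/3*4) = -34*(-32/3) = 1088/3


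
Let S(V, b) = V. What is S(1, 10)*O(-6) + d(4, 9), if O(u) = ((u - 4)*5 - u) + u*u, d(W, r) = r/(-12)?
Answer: -35/4 ≈ -8.7500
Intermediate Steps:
d(W, r) = -r/12 (d(W, r) = r*(-1/12) = -r/12)
O(u) = -20 + u**2 + 4*u (O(u) = ((-4 + u)*5 - u) + u**2 = ((-20 + 5*u) - u) + u**2 = (-20 + 4*u) + u**2 = -20 + u**2 + 4*u)
S(1, 10)*O(-6) + d(4, 9) = 1*(-20 + (-6)**2 + 4*(-6)) - 1/12*9 = 1*(-20 + 36 - 24) - 3/4 = 1*(-8) - 3/4 = -8 - 3/4 = -35/4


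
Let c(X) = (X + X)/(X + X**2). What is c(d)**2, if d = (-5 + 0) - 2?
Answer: 1/9 ≈ 0.11111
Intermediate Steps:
d = -7 (d = -5 - 2 = -7)
c(X) = 2*X/(X + X**2) (c(X) = (2*X)/(X + X**2) = 2*X/(X + X**2))
c(d)**2 = (2/(1 - 7))**2 = (2/(-6))**2 = (2*(-1/6))**2 = (-1/3)**2 = 1/9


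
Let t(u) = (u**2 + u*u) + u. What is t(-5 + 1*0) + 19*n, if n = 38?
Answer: 767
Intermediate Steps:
t(u) = u + 2*u**2 (t(u) = (u**2 + u**2) + u = 2*u**2 + u = u + 2*u**2)
t(-5 + 1*0) + 19*n = (-5 + 1*0)*(1 + 2*(-5 + 1*0)) + 19*38 = (-5 + 0)*(1 + 2*(-5 + 0)) + 722 = -5*(1 + 2*(-5)) + 722 = -5*(1 - 10) + 722 = -5*(-9) + 722 = 45 + 722 = 767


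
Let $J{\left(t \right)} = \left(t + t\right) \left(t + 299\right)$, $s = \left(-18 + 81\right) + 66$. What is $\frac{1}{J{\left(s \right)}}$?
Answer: $\frac{1}{110424} \approx 9.056 \cdot 10^{-6}$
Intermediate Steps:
$s = 129$ ($s = 63 + 66 = 129$)
$J{\left(t \right)} = 2 t \left(299 + t\right)$
$\frac{1}{J{\left(s \right)}} = \frac{1}{2 \cdot 129 \left(299 + 129\right)} = \frac{1}{2 \cdot 129 \cdot 428} = \frac{1}{110424}$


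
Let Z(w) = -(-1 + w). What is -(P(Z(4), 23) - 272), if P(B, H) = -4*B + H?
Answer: 237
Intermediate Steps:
Z(w) = 1 - w
P(B, H) = H - 4*B
-(P(Z(4), 23) - 272) = -((23 - 4*(1 - 1*4)) - 272) = -((23 - 4*(1 - 4)) - 272) = -((23 - 4*(-3)) - 272) = -((23 + 12) - 272) = -(35 - 272) = -1*(-237) = 237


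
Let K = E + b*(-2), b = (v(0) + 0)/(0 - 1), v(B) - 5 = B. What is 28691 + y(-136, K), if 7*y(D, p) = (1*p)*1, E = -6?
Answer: 200841/7 ≈ 28692.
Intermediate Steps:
v(B) = 5 + B
b = -5 (b = ((5 + 0) + 0)/(0 - 1) = (5 + 0)/(-1) = 5*(-1) = -5)
K = 4 (K = -6 - 5*(-2) = -6 + 10 = 4)
y(D, p) = p/7 (y(D, p) = ((1*p)*1)/7 = (p*1)/7 = p/7)
28691 + y(-136, K) = 28691 + (⅐)*4 = 28691 + 4/7 = 200841/7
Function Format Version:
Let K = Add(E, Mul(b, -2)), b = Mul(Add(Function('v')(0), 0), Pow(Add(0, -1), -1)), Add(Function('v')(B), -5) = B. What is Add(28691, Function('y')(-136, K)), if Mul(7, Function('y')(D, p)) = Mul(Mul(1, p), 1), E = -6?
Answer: Rational(200841, 7) ≈ 28692.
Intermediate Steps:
Function('v')(B) = Add(5, B)
b = -5 (b = Mul(Add(Add(5, 0), 0), Pow(Add(0, -1), -1)) = Mul(Add(5, 0), Pow(-1, -1)) = Mul(5, -1) = -5)
K = 4 (K = Add(-6, Mul(-5, -2)) = Add(-6, 10) = 4)
Function('y')(D, p) = Mul(Rational(1, 7), p) (Function('y')(D, p) = Mul(Rational(1, 7), Mul(Mul(1, p), 1)) = Mul(Rational(1, 7), Mul(p, 1)) = Mul(Rational(1, 7), p))
Add(28691, Function('y')(-136, K)) = Add(28691, Mul(Rational(1, 7), 4)) = Add(28691, Rational(4, 7)) = Rational(200841, 7)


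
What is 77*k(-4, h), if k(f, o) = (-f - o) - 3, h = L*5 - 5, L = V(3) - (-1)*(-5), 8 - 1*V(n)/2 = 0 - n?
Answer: -6083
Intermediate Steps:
V(n) = 16 + 2*n (V(n) = 16 - 2*(0 - n) = 16 - (-2)*n = 16 + 2*n)
L = 17 (L = (16 + 2*3) - (-1)*(-5) = (16 + 6) - 1*5 = 22 - 5 = 17)
h = 80 (h = 17*5 - 5 = 85 - 5 = 80)
k(f, o) = -3 - f - o
77*k(-4, h) = 77*(-3 - 1*(-4) - 1*80) = 77*(-3 + 4 - 80) = 77*(-79) = -6083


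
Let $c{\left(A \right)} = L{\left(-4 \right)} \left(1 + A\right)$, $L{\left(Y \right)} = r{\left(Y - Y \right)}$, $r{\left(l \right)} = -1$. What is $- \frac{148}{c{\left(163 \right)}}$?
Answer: $\frac{37}{41} \approx 0.90244$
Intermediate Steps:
$L{\left(Y \right)} = -1$
$c{\left(A \right)} = -1 - A$ ($c{\left(A \right)} = - (1 + A) = -1 - A$)
$- \frac{148}{c{\left(163 \right)}} = - \frac{148}{-1 - 163} = - \frac{148}{-164} = \left(-148\right) \left(- \frac{1}{164}\right) = \frac{37}{41}$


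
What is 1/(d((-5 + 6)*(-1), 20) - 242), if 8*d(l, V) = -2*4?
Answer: -1/243 ≈ -0.0041152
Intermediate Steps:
d(l, V) = -1 (d(l, V) = (-2*4)/8 = (⅛)*(-8) = -1)
1/(d((-5 + 6)*(-1), 20) - 242) = 1/(-1 - 242) = 1/(-243) = -1/243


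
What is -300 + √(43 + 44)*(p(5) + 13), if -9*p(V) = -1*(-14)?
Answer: -300 + 103*√87/9 ≈ -193.25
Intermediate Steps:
p(V) = -14/9 (p(V) = -(-1)*(-14)/9 = -⅑*14 = -14/9)
-300 + √(43 + 44)*(p(5) + 13) = -300 + √(43 + 44)*(-14/9 + 13) = -300 + √87*(103/9) = -300 + 103*√87/9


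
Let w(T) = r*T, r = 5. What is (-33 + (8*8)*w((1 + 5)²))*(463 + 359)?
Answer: 9442314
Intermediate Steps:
w(T) = 5*T
(-33 + (8*8)*w((1 + 5)²))*(463 + 359) = (-33 + (8*8)*(5*(1 + 5)²))*(463 + 359) = (-33 + 64*(5*6²))*822 = (-33 + 64*(5*36))*822 = (-33 + 64*180)*822 = (-33 + 11520)*822 = 11487*822 = 9442314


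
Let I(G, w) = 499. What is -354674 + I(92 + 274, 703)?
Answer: -354175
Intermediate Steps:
-354674 + I(92 + 274, 703) = -354674 + 499 = -354175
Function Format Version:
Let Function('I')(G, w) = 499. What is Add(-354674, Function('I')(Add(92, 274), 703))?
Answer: -354175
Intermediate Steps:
Add(-354674, Function('I')(Add(92, 274), 703)) = Add(-354674, 499) = -354175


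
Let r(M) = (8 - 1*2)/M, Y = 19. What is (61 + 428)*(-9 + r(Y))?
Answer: -80685/19 ≈ -4246.6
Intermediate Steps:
r(M) = 6/M (r(M) = (8 - 2)/M = 6/M)
(61 + 428)*(-9 + r(Y)) = (61 + 428)*(-9 + 6/19) = 489*(-9 + 6*(1/19)) = 489*(-9 + 6/19) = 489*(-165/19) = -80685/19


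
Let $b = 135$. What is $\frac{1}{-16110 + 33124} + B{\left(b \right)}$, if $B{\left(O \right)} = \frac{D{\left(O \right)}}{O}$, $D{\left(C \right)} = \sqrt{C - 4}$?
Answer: $\frac{1}{17014} + \frac{\sqrt{131}}{135} \approx 0.08484$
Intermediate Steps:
$D{\left(C \right)} = \sqrt{-4 + C}$
$B{\left(O \right)} = \frac{\sqrt{-4 + O}}{O}$
$\frac{1}{-16110 + 33124} + B{\left(b \right)} = \frac{1}{-16110 + 33124} + \frac{\sqrt{-4 + 135}}{135} = \frac{1}{17014} + \frac{\sqrt{131}}{135}$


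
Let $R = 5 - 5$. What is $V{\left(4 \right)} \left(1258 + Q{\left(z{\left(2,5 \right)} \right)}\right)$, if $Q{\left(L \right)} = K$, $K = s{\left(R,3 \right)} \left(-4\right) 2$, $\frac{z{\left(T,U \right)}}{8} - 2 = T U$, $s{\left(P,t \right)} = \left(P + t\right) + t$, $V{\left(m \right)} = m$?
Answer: $4840$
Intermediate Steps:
$R = 0$
$s{\left(P,t \right)} = P + 2 t$
$z{\left(T,U \right)} = 16 + 8 T U$
$K = -48$ ($K = \left(0 + 2 \cdot 3\right) \left(-4\right) 2 = \left(0 + 6\right) \left(-4\right) 2 = 6 \left(-4\right) 2 = \left(-24\right) 2 = -48$)
$Q{\left(L \right)} = -48$
$V{\left(4 \right)} \left(1258 + Q{\left(z{\left(2,5 \right)} \right)}\right) = 4 \left(1258 - 48\right) = 4 \cdot 1210 = 4840$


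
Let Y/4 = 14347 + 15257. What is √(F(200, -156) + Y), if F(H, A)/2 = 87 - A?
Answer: √118902 ≈ 344.82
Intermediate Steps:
F(H, A) = 174 - 2*A (F(H, A) = 2*(87 - A) = 174 - 2*A)
Y = 118416 (Y = 4*(14347 + 15257) = 4*29604 = 118416)
√(F(200, -156) + Y) = √((174 - 2*(-156)) + 118416) = √((174 + 312) + 118416) = √(486 + 118416) = √118902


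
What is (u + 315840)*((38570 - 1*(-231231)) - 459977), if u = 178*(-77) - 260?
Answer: -57409189824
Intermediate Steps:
u = -13966 (u = -13706 - 260 = -13966)
(u + 315840)*((38570 - 1*(-231231)) - 459977) = (-13966 + 315840)*((38570 - 1*(-231231)) - 459977) = 301874*((38570 + 231231) - 459977) = 301874*(269801 - 459977) = 301874*(-190176) = -57409189824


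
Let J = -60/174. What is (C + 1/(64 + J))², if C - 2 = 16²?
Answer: 226858832209/3407716 ≈ 66572.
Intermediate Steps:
J = -10/29 (J = -60*1/174 = -10/29 ≈ -0.34483)
C = 258 (C = 2 + 16² = 2 + 256 = 258)
(C + 1/(64 + J))² = (258 + 1/(64 - 10/29))² = (258 + 1/(1846/29))² = (258 + 29/1846)² = (476297/1846)² = 226858832209/3407716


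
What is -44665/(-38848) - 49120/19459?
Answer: -1039077525/755943232 ≈ -1.3745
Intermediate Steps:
-44665/(-38848) - 49120/19459 = -44665*(-1/38848) - 49120*1/19459 = 44665/38848 - 49120/19459 = -1039077525/755943232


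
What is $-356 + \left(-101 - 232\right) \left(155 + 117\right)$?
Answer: $-90932$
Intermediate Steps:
$-356 + \left(-101 - 232\right) \left(155 + 117\right) = -356 - 90576 = -90932$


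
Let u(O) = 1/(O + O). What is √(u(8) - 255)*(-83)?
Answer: -83*I*√4079/4 ≈ -1325.2*I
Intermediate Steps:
u(O) = 1/(2*O)
√(u(8) - 255)*(-83) = √((½)/8 - 255)*(-83) = √((½)*(⅛) - 255)*(-83) = √(1/16 - 255)*(-83) = √(-4079/16)*(-83) = (I*√4079/4)*(-83) = -83*I*√4079/4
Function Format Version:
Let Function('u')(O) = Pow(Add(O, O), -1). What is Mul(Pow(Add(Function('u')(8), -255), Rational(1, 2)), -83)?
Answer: Mul(Rational(-83, 4), I, Pow(4079, Rational(1, 2))) ≈ Mul(-1325.2, I)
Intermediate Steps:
Function('u')(O) = Mul(Rational(1, 2), Pow(O, -1)) (Function('u')(O) = Pow(Mul(2, O), -1) = Mul(Rational(1, 2), Pow(O, -1)))
Mul(Pow(Add(Function('u')(8), -255), Rational(1, 2)), -83) = Mul(Pow(Add(Mul(Rational(1, 2), Pow(8, -1)), -255), Rational(1, 2)), -83) = Mul(Pow(Add(Mul(Rational(1, 2), Rational(1, 8)), -255), Rational(1, 2)), -83) = Mul(Pow(Add(Rational(1, 16), -255), Rational(1, 2)), -83) = Mul(Pow(Rational(-4079, 16), Rational(1, 2)), -83) = Mul(Mul(Rational(1, 4), I, Pow(4079, Rational(1, 2))), -83) = Mul(Rational(-83, 4), I, Pow(4079, Rational(1, 2)))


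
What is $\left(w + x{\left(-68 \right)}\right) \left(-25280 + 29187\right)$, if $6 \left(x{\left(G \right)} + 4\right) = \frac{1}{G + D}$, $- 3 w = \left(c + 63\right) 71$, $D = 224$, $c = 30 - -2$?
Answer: $- \frac{8236670981}{936} \approx -8.7999 \cdot 10^{6}$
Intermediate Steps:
$c = 32$ ($c = 30 + 2 = 32$)
$w = - \frac{6745}{3}$ ($w = - \frac{\left(32 + 63\right) 71}{3} = - \frac{95 \cdot 71}{3} = \left(- \frac{1}{3}\right) 6745 = - \frac{6745}{3} \approx -2248.3$)
$x{\left(G \right)} = -4 + \frac{1}{6 \left(224 + G\right)}$ ($x{\left(G \right)} = -4 + \frac{1}{6 \left(G + 224\right)} = -4 + \frac{1}{6 \left(224 + G\right)}$)
$\left(w + x{\left(-68 \right)}\right) \left(-25280 + 29187\right) = \left(- \frac{6745}{3} + \frac{-5375 - -1632}{6 \left(224 - 68\right)}\right) \left(-25280 + 29187\right) = \left(- \frac{6745}{3} + \frac{-5375 + 1632}{6 \cdot 156}\right) 3907 = \left(- \frac{6745}{3} + \frac{1}{6} \cdot \frac{1}{156} \left(-3743\right)\right) 3907 = \left(- \frac{6745}{3} - \frac{3743}{936}\right) 3907 = \left(- \frac{2108183}{936}\right) 3907 = - \frac{8236670981}{936}$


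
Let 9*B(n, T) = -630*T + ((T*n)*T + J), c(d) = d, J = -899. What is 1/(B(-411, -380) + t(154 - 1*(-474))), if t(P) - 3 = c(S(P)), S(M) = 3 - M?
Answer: -9/59115497 ≈ -1.5224e-7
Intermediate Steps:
t(P) = 6 - P (t(P) = 3 + (3 - P) = 6 - P)
B(n, T) = -899/9 - 70*T + n*T²/9 (B(n, T) = (-630*T + ((T*n)*T - 899))/9 = (-630*T + (n*T² - 899))/9 = (-630*T + (-899 + n*T²))/9 = (-899 - 630*T + n*T²)/9 = -899/9 - 70*T + n*T²/9)
1/(B(-411, -380) + t(154 - 1*(-474))) = 1/((-899/9 - 70*(-380) + (⅑)*(-411)*(-380)²) + (6 - (154 - 1*(-474)))) = 1/((-899/9 + 26600 + (⅑)*(-411)*144400) + (6 - (154 + 474))) = 1/((-899/9 + 26600 - 19782800/3) + (6 - 1*628)) = 1/(-59109899/9 + (6 - 628)) = 1/(-59109899/9 - 622) = 1/(-59115497/9) = -9/59115497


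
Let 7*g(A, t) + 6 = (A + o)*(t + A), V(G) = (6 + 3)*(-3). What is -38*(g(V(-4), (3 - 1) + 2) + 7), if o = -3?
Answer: -27854/7 ≈ -3979.1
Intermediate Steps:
V(G) = -27 (V(G) = 9*(-3) = -27)
g(A, t) = -6/7 + (-3 + A)*(A + t)/7 (g(A, t) = -6/7 + ((A - 3)*(t + A))/7 = -6/7 + ((-3 + A)*(A + t))/7 = -6/7 + (-3 + A)*(A + t)/7)
-38*(g(V(-4), (3 - 1) + 2) + 7) = -38*((-6/7 - 3/7*(-27) - 3*((3 - 1) + 2)/7 + (⅐)*(-27)² + (⅐)*(-27)*((3 - 1) + 2)) + 7) = -38*((-6/7 + 81/7 - 3*(2 + 2)/7 + (⅐)*729 + (⅐)*(-27)*(2 + 2)) + 7) = -38*((-6/7 + 81/7 - 3/7*4 + 729/7 + (⅐)*(-27)*4) + 7) = -38*((-6/7 + 81/7 - 12/7 + 729/7 - 108/7) + 7) = -38*(684/7 + 7) = -38*733/7 = -27854/7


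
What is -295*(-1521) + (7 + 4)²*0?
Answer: 448695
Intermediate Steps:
-295*(-1521) + (7 + 4)²*0 = 448695 + 11²*0 = 448695 + 121*0 = 448695 + 0 = 448695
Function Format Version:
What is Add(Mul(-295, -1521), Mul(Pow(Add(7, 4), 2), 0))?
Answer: 448695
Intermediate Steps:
Add(Mul(-295, -1521), Mul(Pow(Add(7, 4), 2), 0)) = Add(448695, Mul(Pow(11, 2), 0)) = Add(448695, Mul(121, 0)) = Add(448695, 0) = 448695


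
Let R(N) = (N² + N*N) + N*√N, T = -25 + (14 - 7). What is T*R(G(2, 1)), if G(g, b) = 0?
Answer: 0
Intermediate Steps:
T = -18 (T = -25 + 7 = -18)
R(N) = N^(3/2) + 2*N² (R(N) = (N² + N²) + N^(3/2) = 2*N² + N^(3/2) = N^(3/2) + 2*N²)
T*R(G(2, 1)) = -18*(0^(3/2) + 2*0²) = -18*(0 + 2*0) = -18*(0 + 0) = -18*0 = 0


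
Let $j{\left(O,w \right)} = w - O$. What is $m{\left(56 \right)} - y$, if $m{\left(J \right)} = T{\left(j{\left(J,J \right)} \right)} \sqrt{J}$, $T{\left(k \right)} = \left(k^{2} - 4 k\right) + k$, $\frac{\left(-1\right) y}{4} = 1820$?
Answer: $7280$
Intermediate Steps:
$y = -7280$ ($y = \left(-4\right) 1820 = -7280$)
$T{\left(k \right)} = k^{2} - 3 k$
$m{\left(J \right)} = 0$ ($m{\left(J \right)} = \left(J - J\right) \left(-3 + \left(J - J\right)\right) \sqrt{J} = 0 \left(-3 + 0\right) \sqrt{J} = 0 \left(-3\right) \sqrt{J} = 0 \sqrt{J} = 0$)
$m{\left(56 \right)} - y = 0 - -7280 = 0 + 7280 = 7280$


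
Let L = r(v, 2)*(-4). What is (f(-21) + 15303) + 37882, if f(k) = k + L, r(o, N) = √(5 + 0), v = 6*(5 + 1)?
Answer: 53164 - 4*√5 ≈ 53155.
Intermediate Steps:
v = 36 (v = 6*6 = 36)
r(o, N) = √5
L = -4*√5 (L = √5*(-4) = -4*√5 ≈ -8.9443)
f(k) = k - 4*√5
(f(-21) + 15303) + 37882 = ((-21 - 4*√5) + 15303) + 37882 = (15282 - 4*√5) + 37882 = 53164 - 4*√5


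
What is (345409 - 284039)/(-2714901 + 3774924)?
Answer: 61370/1060023 ≈ 0.057895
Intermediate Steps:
(345409 - 284039)/(-2714901 + 3774924) = 61370/1060023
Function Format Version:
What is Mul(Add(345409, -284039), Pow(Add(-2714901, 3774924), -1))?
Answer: Rational(61370, 1060023) ≈ 0.057895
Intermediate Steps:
Mul(Add(345409, -284039), Pow(Add(-2714901, 3774924), -1)) = Mul(61370, Pow(1060023, -1)) = Mul(61370, Rational(1, 1060023)) = Rational(61370, 1060023)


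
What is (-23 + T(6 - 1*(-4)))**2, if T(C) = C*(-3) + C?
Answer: 1849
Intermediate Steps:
T(C) = -2*C (T(C) = -3*C + C = -2*C)
(-23 + T(6 - 1*(-4)))**2 = (-23 - 2*(6 - 1*(-4)))**2 = (-23 - 2*(6 + 4))**2 = (-23 - 2*10)**2 = (-23 - 20)**2 = (-43)**2 = 1849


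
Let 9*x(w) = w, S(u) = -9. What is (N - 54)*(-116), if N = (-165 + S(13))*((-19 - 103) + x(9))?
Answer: -2436000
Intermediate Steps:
x(w) = w/9
N = 21054 (N = (-165 - 9)*((-19 - 103) + (⅑)*9) = -174*(-122 + 1) = -174*(-121) = 21054)
(N - 54)*(-116) = (21054 - 54)*(-116) = 21000*(-116) = -2436000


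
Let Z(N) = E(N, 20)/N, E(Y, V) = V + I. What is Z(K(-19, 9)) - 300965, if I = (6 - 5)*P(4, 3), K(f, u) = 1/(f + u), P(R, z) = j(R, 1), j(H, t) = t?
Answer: -301175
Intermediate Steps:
P(R, z) = 1
I = 1 (I = (6 - 5)*1 = 1*1 = 1)
E(Y, V) = 1 + V (E(Y, V) = V + 1 = 1 + V)
Z(N) = 21/N (Z(N) = (1 + 20)/N = 21/N)
Z(K(-19, 9)) - 300965 = 21/(1/(-19 + 9)) - 300965 = 21/(1/(-10)) - 300965 = 21/(-⅒) - 300965 = 21*(-10) - 300965 = -210 - 300965 = -301175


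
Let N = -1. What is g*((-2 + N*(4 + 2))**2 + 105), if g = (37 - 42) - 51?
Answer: -9464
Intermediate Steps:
g = -56 (g = -5 - 51 = -56)
g*((-2 + N*(4 + 2))**2 + 105) = -56*((-2 - (4 + 2))**2 + 105) = -56*((-2 - 1*6)**2 + 105) = -56*((-2 - 6)**2 + 105) = -56*((-8)**2 + 105) = -56*(64 + 105) = -56*169 = -9464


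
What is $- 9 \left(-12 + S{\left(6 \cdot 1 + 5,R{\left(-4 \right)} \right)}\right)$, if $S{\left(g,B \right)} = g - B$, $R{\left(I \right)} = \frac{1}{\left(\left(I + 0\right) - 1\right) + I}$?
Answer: $8$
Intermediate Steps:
$R{\left(I \right)} = \frac{1}{-1 + 2 I}$ ($R{\left(I \right)} = \frac{1}{\left(I - 1\right) + I} = \frac{1}{\left(-1 + I\right) + I} = \frac{1}{-1 + 2 I}$)
$- 9 \left(-12 + S{\left(6 \cdot 1 + 5,R{\left(-4 \right)} \right)}\right) = - 9 \left(-12 + \left(\left(6 \cdot 1 + 5\right) - \frac{1}{-1 + 2 \left(-4\right)}\right)\right) = - 9 \left(-12 + \left(\left(6 + 5\right) - \frac{1}{-1 - 8}\right)\right) = - 9 \left(-12 + \left(11 - \frac{1}{-9}\right)\right) = - 9 \left(-12 + \left(11 - - \frac{1}{9}\right)\right) = - 9 \left(-12 + \left(11 + \frac{1}{9}\right)\right) = - 9 \left(-12 + \frac{100}{9}\right) = \left(-9\right) \left(- \frac{8}{9}\right) = 8$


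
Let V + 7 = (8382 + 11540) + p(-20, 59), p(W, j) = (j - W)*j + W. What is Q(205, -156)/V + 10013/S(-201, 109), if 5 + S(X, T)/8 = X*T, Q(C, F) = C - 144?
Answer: -58796299/1076240368 ≈ -0.054631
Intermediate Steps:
p(W, j) = W + j*(j - W) (p(W, j) = j*(j - W) + W = W + j*(j - W))
Q(C, F) = -144 + C
V = 24556 (V = -7 + ((8382 + 11540) + (-20 + 59² - 1*(-20)*59)) = -7 + (19922 + (-20 + 3481 + 1180)) = -7 + (19922 + 4641) = -7 + 24563 = 24556)
S(X, T) = -40 + 8*T*X (S(X, T) = -40 + 8*(X*T) = -40 + 8*(T*X) = -40 + 8*T*X)
Q(205, -156)/V + 10013/S(-201, 109) = (-144 + 205)/24556 + 10013/(-40 + 8*109*(-201)) = 61*(1/24556) + 10013/(-40 - 175272) = 61/24556 + 10013/(-175312) = 61/24556 + 10013*(-1/175312) = 61/24556 - 10013/175312 = -58796299/1076240368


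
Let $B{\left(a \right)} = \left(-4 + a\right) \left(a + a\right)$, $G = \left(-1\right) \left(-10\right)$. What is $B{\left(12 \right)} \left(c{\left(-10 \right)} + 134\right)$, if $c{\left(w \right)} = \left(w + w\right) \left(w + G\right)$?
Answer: $25728$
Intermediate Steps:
$G = 10$
$c{\left(w \right)} = 2 w \left(10 + w\right)$ ($c{\left(w \right)} = \left(w + w\right) \left(w + 10\right) = 2 w \left(10 + w\right)$)
$B{\left(a \right)} = 2 a \left(-4 + a\right)$ ($B{\left(a \right)} = \left(-4 + a\right) 2 a = 2 a \left(-4 + a\right)$)
$B{\left(12 \right)} \left(c{\left(-10 \right)} + 134\right) = 2 \cdot 12 \left(-4 + 12\right) \left(2 \left(-10\right) \left(10 - 10\right) + 134\right) = 2 \cdot 12 \cdot 8 \left(2 \left(-10\right) 0 + 134\right) = 192 \left(0 + 134\right) = 192 \cdot 134 = 25728$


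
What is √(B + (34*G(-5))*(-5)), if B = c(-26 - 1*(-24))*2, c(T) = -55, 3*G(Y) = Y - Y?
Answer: I*√110 ≈ 10.488*I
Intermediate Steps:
G(Y) = 0 (G(Y) = (Y - Y)/3 = (⅓)*0 = 0)
B = -110 (B = -55*2 = -110)
√(B + (34*G(-5))*(-5)) = √(-110 + (34*0)*(-5)) = √(-110 + 0*(-5)) = √(-110 + 0) = √(-110) = I*√110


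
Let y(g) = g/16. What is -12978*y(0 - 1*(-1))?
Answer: -6489/8 ≈ -811.13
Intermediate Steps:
y(g) = g/16 (y(g) = g*(1/16) = g/16)
-12978*y(0 - 1*(-1)) = -6489*(0 - 1*(-1))/8 = -6489*(0 + 1)/8 = -6489/8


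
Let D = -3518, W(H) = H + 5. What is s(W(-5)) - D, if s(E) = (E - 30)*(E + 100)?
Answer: 518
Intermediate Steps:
W(H) = 5 + H
s(E) = (-30 + E)*(100 + E)
s(W(-5)) - D = (-3000 + (5 - 5)² + 70*(5 - 5)) - 1*(-3518) = (-3000 + 0² + 70*0) + 3518 = (-3000 + 0 + 0) + 3518 = -3000 + 3518 = 518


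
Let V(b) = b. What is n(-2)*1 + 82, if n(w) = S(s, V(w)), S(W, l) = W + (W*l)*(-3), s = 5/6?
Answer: 527/6 ≈ 87.833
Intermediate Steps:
s = 5/6 (s = 5*(1/6) = 5/6 ≈ 0.83333)
S(W, l) = W - 3*W*l
n(w) = 5/6 - 5*w/2 (n(w) = 5*(1 - 3*w)/6 = 5/6 - 5*w/2)
n(-2)*1 + 82 = (5/6 - 5/2*(-2))*1 + 82 = (5/6 + 5)*1 + 82 = (35/6)*1 + 82 = 35/6 + 82 = 527/6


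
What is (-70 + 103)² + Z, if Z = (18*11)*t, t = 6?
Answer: 2277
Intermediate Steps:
Z = 1188 (Z = (18*11)*6 = 198*6 = 1188)
(-70 + 103)² + Z = (-70 + 103)² + 1188 = 33² + 1188 = 1089 + 1188 = 2277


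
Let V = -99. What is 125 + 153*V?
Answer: -15022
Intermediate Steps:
125 + 153*V = 125 + 153*(-99) = 125 - 15147 = -15022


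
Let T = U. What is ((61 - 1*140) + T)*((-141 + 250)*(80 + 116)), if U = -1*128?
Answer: -4422348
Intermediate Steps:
U = -128
T = -128
((61 - 1*140) + T)*((-141 + 250)*(80 + 116)) = ((61 - 1*140) - 128)*((-141 + 250)*(80 + 116)) = ((61 - 140) - 128)*(109*196) = (-79 - 128)*21364 = -207*21364 = -4422348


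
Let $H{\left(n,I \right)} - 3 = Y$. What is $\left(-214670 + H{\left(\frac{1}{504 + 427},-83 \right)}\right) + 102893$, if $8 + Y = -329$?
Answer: $-112111$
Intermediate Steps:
$Y = -337$ ($Y = -8 - 329 = -337$)
$H{\left(n,I \right)} = -334$ ($H{\left(n,I \right)} = 3 - 337 = -334$)
$\left(-214670 + H{\left(\frac{1}{504 + 427},-83 \right)}\right) + 102893 = \left(-214670 - 334\right) + 102893 = -215004 + 102893 = -112111$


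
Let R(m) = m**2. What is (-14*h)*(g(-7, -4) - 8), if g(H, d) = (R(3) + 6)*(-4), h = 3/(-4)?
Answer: -714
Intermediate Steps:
h = -3/4 (h = 3*(-1/4) = -3/4 ≈ -0.75000)
g(H, d) = -60 (g(H, d) = (3**2 + 6)*(-4) = (9 + 6)*(-4) = 15*(-4) = -60)
(-14*h)*(g(-7, -4) - 8) = (-14*(-3/4))*(-60 - 8) = (21/2)*(-68) = -714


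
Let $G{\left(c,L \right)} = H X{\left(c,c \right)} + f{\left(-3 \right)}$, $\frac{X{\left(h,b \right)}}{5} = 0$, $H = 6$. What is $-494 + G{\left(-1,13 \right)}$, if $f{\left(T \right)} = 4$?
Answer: $-490$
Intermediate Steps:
$X{\left(h,b \right)} = 0$ ($X{\left(h,b \right)} = 5 \cdot 0 = 0$)
$G{\left(c,L \right)} = 4$ ($G{\left(c,L \right)} = 6 \cdot 0 + 4 = 0 + 4 = 4$)
$-494 + G{\left(-1,13 \right)} = -494 + 4 = -490$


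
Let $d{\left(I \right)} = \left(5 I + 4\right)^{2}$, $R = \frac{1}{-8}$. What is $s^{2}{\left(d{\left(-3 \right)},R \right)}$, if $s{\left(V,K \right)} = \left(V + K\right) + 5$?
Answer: $\frac{1014049}{64} \approx 15845.0$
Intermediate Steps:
$R = - \frac{1}{8} \approx -0.125$
$d{\left(I \right)} = \left(4 + 5 I\right)^{2}$
$s{\left(V,K \right)} = 5 + K + V$ ($s{\left(V,K \right)} = \left(K + V\right) + 5 = 5 + K + V$)
$s^{2}{\left(d{\left(-3 \right)},R \right)} = \left(5 - \frac{1}{8} + \left(4 + 5 \left(-3\right)\right)^{2}\right)^{2} = \left(5 - \frac{1}{8} + \left(4 - 15\right)^{2}\right)^{2} = \left(5 - \frac{1}{8} + \left(-11\right)^{2}\right)^{2} = \left(5 - \frac{1}{8} + 121\right)^{2} = \left(\frac{1007}{8}\right)^{2} = \frac{1014049}{64}$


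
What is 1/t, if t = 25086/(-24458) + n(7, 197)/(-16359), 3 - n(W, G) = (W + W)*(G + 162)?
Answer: -28579173/20537810 ≈ -1.3915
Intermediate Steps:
n(W, G) = 3 - 2*W*(162 + G) (n(W, G) = 3 - (W + W)*(G + 162) = 3 - 2*W*(162 + G))
t = -20537810/28579173 (t = 25086/(-24458) + (3 - 324*7 - 2*197*7)/(-16359) = 25086*(-1/24458) + (3 - 2268 - 2758)*(-1/16359) = -12543/12229 - 5023*(-1/16359) = -12543/12229 + 5023/16359 = -20537810/28579173 ≈ -0.71863)
1/t = 1/(-20537810/28579173) = -28579173/20537810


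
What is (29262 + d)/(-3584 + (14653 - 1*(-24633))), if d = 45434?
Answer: 37348/17851 ≈ 2.0922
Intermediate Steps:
(29262 + d)/(-3584 + (14653 - 1*(-24633))) = (29262 + 45434)/(-3584 + (14653 - 1*(-24633))) = 74696/(-3584 + (14653 + 24633)) = 74696/(-3584 + 39286) = 74696/35702 = 74696*(1/35702) = 37348/17851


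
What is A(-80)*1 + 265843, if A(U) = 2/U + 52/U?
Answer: 10633693/40 ≈ 2.6584e+5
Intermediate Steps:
A(U) = 54/U
A(-80)*1 + 265843 = (54/(-80))*1 + 265843 = (54*(-1/80))*1 + 265843 = -27/40*1 + 265843 = -27/40 + 265843 = 10633693/40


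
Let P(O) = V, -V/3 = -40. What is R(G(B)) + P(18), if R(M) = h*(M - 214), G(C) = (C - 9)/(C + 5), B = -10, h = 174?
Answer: -182274/5 ≈ -36455.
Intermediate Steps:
V = 120 (V = -3*(-40) = 120)
P(O) = 120
G(C) = (-9 + C)/(5 + C)
R(M) = -37236 + 174*M (R(M) = 174*(M - 214) = 174*(-214 + M) = -37236 + 174*M)
R(G(B)) + P(18) = (-37236 + 174*((-9 - 10)/(5 - 10))) + 120 = (-37236 + 174*(-19/(-5))) + 120 = (-37236 + 174*(-1/5*(-19))) + 120 = (-37236 + 174*(19/5)) + 120 = (-37236 + 3306/5) + 120 = -182874/5 + 120 = -182274/5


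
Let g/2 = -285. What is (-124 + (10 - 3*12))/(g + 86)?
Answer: 75/242 ≈ 0.30992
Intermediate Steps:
g = -570 (g = 2*(-285) = -570)
(-124 + (10 - 3*12))/(g + 86) = (-124 + (10 - 3*12))/(-570 + 86) = (-124 + (10 - 36))/(-484) = (-124 - 26)*(-1/484) = -150*(-1/484) = 75/242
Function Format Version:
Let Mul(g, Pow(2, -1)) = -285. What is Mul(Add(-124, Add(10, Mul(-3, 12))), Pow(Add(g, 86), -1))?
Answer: Rational(75, 242) ≈ 0.30992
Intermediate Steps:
g = -570 (g = Mul(2, -285) = -570)
Mul(Add(-124, Add(10, Mul(-3, 12))), Pow(Add(g, 86), -1)) = Mul(Add(-124, Add(10, Mul(-3, 12))), Pow(Add(-570, 86), -1)) = Mul(Add(-124, Add(10, -36)), Pow(-484, -1)) = Mul(Add(-124, -26), Rational(-1, 484)) = Mul(-150, Rational(-1, 484)) = Rational(75, 242)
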